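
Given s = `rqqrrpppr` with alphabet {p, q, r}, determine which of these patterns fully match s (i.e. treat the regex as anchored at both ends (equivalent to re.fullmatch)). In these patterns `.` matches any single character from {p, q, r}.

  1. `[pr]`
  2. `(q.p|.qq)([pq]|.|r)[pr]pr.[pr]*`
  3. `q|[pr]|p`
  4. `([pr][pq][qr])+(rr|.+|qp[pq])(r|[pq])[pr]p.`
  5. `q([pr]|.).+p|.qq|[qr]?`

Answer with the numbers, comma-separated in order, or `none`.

4

1 → no match
2 → no match
3 → no match
4 → match
5 → no match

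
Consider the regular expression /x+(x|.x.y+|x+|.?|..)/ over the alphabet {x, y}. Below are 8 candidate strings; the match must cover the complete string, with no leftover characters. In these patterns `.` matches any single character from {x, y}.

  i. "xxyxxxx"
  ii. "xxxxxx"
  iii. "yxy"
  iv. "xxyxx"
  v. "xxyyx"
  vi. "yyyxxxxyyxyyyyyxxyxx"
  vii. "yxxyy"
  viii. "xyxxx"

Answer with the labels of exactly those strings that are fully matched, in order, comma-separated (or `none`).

ii

i. "xxyxxxx" → no match
ii. "xxxxxx" → match
iii. "yxy" → no match — must start with "x"
iv. "xxyxx" → no match
v. "xxyyx" → no match
vi → no match — must start with "x"
vii. "yxxyy" → no match — must start with "x"
viii. "xyxxx" → no match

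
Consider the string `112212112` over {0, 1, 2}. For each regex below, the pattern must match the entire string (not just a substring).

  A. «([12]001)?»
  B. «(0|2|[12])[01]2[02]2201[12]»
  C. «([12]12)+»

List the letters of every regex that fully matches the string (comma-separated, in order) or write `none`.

A → no match
B → no match
C → match

C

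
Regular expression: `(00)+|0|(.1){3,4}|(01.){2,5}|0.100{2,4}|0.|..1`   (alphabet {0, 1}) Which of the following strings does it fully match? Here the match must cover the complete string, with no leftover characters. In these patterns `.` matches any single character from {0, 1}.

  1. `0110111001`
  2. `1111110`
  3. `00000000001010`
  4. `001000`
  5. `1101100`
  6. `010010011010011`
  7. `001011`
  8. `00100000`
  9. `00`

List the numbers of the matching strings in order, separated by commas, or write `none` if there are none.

4, 6, 8, 9

1 → no match
2 → no match
3 → no match
4 → match
5 → no match
6 → match
7 → no match
8 → match
9 → match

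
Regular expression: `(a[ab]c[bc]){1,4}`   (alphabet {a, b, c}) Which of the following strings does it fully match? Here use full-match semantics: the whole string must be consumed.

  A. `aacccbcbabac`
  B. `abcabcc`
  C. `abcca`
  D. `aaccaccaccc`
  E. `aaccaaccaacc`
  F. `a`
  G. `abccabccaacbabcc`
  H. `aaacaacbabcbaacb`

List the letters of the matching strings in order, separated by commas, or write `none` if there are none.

E, G

A → no match
B → no match
C → no match
D → no match
E → match
F → no match
G → match
H → no match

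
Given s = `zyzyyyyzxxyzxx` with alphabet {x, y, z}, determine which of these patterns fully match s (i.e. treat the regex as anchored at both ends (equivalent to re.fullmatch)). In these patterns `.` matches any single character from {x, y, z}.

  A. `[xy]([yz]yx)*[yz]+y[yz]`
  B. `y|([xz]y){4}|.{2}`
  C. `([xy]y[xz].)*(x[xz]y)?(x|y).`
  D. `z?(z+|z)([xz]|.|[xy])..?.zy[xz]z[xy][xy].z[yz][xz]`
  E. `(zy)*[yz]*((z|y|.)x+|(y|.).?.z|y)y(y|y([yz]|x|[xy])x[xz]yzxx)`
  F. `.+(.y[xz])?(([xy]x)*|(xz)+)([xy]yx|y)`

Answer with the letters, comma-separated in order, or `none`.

A → no match
B → no match
C → no match
D → no match
E → match
F → no match

E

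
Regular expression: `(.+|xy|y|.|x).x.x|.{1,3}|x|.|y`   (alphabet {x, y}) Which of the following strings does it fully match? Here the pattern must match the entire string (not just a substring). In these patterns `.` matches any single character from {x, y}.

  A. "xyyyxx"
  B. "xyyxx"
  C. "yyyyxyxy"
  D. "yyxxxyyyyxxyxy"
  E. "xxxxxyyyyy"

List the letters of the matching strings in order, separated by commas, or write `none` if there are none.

A → no match
B → no match
C → no match
D → no match
E → no match

none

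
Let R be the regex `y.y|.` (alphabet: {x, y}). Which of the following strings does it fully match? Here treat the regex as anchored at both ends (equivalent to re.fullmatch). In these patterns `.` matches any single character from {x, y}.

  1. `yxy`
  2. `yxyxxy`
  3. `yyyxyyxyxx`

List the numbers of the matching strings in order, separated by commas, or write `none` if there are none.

1

1. `yxy` → match
2. `yxyxxy` → no match
3. `yyyxyyxyxx` → no match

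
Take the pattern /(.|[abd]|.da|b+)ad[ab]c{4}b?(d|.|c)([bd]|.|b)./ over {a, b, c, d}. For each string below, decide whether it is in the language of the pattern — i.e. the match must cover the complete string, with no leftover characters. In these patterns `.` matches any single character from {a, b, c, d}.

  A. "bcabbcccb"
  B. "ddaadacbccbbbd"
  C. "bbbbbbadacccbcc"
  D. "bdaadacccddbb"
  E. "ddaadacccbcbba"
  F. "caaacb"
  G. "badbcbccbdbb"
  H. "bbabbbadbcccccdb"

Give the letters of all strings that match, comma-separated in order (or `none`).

none

A. "bcabbcccb" → no match
B → no match
C → no match
D → no match
E → no match
F. "caaacb" → no match
G. "badbcbccbdbb" → no match
H → no match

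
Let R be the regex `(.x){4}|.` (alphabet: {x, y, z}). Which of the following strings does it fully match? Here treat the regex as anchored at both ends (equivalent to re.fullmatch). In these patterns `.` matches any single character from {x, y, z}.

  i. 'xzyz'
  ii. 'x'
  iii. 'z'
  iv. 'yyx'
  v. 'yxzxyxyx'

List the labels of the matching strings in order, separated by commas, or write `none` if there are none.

ii, iii, v

i → no match
ii → match
iii → match
iv → no match
v → match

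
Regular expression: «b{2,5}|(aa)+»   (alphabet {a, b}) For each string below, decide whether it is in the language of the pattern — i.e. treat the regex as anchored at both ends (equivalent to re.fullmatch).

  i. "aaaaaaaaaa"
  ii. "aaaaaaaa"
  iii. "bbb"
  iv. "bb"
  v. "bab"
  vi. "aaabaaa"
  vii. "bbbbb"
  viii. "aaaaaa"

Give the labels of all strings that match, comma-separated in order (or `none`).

i. "aaaaaaaaaa" → match
ii. "aaaaaaaa" → match
iii. "bbb" → match
iv. "bb" → match
v. "bab" → no match
vi. "aaabaaa" → no match
vii. "bbbbb" → match
viii. "aaaaaa" → match

i, ii, iii, iv, vii, viii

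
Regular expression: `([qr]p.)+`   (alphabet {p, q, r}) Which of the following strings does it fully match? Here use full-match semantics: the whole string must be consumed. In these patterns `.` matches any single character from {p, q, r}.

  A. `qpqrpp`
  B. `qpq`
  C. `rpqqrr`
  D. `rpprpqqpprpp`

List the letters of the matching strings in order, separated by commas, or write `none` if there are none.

A, B, D

A → match
B → match
C → no match
D → match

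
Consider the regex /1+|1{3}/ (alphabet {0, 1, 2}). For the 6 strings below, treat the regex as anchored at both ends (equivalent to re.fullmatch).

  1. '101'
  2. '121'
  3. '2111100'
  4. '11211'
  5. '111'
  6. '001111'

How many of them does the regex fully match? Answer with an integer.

1 → no match
2 → no match
3 → no match — must start with '1'
4 → no match
5 → match
6 → no match — must start with '1'
Total matched: 1

1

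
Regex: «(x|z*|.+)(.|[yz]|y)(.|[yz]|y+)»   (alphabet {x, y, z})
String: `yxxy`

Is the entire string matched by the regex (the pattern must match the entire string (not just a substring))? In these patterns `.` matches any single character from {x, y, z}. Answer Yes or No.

Yes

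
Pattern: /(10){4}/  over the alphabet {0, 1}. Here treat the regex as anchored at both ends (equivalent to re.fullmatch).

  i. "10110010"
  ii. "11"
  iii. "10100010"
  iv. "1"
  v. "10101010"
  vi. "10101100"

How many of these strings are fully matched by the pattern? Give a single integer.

1

i → no match
ii → no match — must start with "10"
iii → no match
iv → no match — must start with "10"
v → match
vi → no match — must end with "10"
Total matched: 1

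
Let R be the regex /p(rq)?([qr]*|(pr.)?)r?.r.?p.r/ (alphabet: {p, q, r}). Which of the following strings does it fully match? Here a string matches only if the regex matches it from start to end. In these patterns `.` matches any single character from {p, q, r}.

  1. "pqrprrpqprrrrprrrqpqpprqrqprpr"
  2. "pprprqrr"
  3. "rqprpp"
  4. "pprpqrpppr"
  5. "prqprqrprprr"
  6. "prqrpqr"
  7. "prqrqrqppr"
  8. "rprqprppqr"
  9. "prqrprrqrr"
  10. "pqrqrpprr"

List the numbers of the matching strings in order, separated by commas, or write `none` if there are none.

4, 5, 6, 7, 10

1 → no match
2 → no match
3 → no match — must start with "p"
4 → match
5 → match
6 → match
7 → match
8 → no match — must start with "p"
9 → no match
10 → match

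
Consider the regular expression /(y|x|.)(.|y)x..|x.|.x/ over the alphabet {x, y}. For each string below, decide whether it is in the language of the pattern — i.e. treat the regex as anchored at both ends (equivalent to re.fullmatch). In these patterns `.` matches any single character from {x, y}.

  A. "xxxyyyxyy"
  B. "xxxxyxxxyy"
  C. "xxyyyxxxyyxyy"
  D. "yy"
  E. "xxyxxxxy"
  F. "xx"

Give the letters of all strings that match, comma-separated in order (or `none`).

F

A → no match
B → no match
C → no match
D → no match
E → no match
F → match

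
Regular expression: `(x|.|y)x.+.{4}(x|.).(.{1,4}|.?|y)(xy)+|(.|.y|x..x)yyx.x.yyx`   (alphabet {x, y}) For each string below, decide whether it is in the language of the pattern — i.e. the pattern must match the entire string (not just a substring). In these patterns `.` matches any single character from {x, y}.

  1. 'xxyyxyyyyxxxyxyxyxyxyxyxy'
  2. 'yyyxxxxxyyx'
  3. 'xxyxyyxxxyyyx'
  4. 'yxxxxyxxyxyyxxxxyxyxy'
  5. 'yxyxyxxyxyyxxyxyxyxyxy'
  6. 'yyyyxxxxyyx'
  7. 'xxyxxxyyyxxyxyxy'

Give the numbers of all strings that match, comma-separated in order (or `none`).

1 → match
2 → no match
3 → match
4 → match
5 → match
6 → match
7 → match

1, 3, 4, 5, 6, 7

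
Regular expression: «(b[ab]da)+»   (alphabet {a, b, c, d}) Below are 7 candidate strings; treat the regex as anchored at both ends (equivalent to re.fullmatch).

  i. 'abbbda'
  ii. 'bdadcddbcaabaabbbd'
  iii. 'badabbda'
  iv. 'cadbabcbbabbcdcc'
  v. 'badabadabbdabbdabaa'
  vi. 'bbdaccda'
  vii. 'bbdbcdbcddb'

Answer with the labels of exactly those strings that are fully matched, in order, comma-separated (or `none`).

i. 'abbbda' → no match — must start with 'b'
ii → no match — must end with 'da'
iii. 'badabbda' → match
iv → no match — must start with 'b'
v → no match — must end with 'da'
vi. 'bbdaccda' → no match
vii. 'bbdbcdbcddb' → no match — must end with 'da'

iii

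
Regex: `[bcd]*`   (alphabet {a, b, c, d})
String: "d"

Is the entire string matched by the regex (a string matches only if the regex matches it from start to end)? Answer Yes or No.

Yes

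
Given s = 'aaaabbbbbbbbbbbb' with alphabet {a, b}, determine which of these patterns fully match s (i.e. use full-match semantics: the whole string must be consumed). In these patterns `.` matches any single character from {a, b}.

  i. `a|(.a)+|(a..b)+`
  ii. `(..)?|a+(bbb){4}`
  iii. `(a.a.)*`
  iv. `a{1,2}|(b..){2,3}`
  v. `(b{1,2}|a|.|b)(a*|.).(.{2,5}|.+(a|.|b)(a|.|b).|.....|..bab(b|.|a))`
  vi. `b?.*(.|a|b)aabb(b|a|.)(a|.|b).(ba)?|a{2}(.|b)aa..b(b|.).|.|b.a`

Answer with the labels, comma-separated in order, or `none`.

i → no match
ii → match
iii → no match
iv → no match
v → match
vi → no match

ii, v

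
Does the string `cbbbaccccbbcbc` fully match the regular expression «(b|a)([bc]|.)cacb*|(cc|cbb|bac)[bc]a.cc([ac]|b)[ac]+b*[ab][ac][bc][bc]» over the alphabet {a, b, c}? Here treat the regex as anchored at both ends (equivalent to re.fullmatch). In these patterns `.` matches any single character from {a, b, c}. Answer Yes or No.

No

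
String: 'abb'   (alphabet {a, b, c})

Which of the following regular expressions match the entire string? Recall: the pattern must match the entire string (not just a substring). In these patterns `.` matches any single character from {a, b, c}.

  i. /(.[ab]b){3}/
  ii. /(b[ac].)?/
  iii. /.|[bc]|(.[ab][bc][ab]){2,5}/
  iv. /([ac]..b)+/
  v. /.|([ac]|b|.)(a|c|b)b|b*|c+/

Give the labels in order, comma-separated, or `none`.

v

i → no match
ii → no match
iii → no match
iv → no match
v → match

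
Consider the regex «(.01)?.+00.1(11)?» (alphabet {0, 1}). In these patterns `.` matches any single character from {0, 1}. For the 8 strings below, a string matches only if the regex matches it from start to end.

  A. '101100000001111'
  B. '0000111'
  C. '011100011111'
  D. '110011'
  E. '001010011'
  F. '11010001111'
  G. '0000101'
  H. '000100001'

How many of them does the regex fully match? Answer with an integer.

6

A → match
B → match
C → no match
D → match
E → match
F → match
G → no match
H → match
Total matched: 6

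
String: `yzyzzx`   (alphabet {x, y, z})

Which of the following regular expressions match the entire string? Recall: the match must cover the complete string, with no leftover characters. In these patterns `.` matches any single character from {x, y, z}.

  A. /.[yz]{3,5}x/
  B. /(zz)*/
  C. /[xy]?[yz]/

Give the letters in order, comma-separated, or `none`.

A

A → match
B → no match
C → no match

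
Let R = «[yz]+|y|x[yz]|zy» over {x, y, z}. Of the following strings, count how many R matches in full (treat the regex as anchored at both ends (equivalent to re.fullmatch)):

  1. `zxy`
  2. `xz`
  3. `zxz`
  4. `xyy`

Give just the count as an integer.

1

1 → no match
2 → match
3 → no match
4 → no match
Total matched: 1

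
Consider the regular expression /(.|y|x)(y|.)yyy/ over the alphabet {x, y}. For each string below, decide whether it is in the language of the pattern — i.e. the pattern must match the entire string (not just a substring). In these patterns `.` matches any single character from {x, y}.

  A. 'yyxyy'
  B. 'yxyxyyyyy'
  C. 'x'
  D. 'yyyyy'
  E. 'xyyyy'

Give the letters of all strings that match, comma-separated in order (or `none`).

D, E

A → no match — must end with 'yyy'
B → no match
C → no match — must end with 'yyy'
D → match
E → match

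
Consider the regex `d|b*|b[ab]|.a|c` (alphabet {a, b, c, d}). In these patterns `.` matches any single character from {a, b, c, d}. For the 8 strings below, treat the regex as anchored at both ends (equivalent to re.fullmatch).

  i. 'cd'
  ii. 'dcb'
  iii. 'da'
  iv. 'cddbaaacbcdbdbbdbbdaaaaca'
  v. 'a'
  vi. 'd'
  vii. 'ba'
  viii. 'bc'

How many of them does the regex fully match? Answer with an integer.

3

i → no match
ii → no match
iii → match
iv → no match
v → no match
vi → match
vii → match
viii → no match
Total matched: 3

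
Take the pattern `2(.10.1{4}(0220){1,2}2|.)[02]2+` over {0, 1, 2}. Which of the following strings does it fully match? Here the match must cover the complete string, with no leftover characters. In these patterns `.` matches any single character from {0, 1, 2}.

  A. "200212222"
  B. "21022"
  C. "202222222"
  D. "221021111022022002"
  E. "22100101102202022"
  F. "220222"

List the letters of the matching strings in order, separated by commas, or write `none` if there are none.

A → no match
B → match
C → match
D → no match
E → no match
F → match

B, C, F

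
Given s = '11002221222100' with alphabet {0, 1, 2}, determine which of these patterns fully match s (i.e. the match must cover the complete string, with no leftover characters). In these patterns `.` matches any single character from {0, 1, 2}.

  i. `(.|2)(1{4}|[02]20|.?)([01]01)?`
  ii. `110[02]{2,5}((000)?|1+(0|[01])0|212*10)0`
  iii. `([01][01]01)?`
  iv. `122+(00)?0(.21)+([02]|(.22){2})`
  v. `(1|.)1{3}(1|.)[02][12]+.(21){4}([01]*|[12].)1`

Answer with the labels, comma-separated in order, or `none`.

i → no match
ii → match
iii → no match
iv → no match — must start with '122'
v → no match — must end with '1'

ii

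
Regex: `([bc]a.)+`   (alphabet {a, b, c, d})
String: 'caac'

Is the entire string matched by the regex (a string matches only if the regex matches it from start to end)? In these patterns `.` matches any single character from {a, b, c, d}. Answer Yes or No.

No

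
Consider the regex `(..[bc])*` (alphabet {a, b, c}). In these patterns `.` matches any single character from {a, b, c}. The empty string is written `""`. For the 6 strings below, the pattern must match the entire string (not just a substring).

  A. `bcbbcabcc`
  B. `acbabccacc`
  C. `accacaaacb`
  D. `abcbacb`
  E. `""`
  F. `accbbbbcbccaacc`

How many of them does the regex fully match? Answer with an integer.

1

A → no match
B → no match
C → no match
D → no match
E → match
F → no match
Total matched: 1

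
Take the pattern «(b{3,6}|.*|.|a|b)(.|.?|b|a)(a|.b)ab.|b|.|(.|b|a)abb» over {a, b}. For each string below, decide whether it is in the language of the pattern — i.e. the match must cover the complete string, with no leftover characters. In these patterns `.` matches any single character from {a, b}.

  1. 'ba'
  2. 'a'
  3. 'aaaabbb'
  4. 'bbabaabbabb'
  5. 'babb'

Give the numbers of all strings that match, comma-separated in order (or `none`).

1 → no match
2 → match
3 → no match
4 → match
5 → match

2, 4, 5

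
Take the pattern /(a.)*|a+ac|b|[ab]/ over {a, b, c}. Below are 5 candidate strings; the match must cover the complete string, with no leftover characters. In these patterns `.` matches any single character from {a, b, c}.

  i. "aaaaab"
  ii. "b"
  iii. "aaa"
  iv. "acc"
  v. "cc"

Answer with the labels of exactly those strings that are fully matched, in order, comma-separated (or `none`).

i, ii

i → match
ii → match
iii → no match
iv → no match
v → no match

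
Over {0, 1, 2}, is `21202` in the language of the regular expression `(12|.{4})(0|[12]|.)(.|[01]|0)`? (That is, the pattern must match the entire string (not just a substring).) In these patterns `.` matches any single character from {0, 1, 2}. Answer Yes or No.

No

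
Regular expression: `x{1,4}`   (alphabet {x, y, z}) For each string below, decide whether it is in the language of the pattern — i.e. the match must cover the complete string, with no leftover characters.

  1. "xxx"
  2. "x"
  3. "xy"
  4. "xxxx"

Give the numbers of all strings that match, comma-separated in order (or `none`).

1, 2, 4

1 → match
2 → match
3 → no match — must end with "x"
4 → match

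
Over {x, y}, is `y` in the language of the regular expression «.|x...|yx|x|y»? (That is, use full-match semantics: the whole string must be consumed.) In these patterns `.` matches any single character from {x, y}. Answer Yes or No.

Yes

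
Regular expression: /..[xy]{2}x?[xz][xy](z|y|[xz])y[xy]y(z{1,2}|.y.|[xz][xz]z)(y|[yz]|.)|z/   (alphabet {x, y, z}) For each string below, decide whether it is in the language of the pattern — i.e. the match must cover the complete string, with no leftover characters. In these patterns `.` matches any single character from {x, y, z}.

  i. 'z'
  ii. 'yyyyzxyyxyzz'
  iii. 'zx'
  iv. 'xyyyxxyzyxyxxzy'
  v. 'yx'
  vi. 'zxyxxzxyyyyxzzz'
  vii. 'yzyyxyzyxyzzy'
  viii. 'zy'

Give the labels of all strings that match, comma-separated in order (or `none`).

i, ii, iv, vi, vii

i → match
ii → match
iii → no match
iv → match
v → no match
vi → match
vii → match
viii → no match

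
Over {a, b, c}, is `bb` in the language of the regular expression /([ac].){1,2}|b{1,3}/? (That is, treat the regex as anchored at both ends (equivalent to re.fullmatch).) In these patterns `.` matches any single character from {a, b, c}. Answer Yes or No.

Yes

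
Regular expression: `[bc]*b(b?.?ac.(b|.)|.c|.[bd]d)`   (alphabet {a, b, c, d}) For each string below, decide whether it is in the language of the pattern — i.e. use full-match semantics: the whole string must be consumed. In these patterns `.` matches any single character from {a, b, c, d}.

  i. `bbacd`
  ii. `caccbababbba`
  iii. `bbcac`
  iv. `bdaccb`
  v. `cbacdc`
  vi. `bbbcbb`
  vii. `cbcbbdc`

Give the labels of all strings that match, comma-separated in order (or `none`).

i → no match
ii → no match
iii → no match
iv → match
v → match
vi → no match
vii → match

iv, v, vii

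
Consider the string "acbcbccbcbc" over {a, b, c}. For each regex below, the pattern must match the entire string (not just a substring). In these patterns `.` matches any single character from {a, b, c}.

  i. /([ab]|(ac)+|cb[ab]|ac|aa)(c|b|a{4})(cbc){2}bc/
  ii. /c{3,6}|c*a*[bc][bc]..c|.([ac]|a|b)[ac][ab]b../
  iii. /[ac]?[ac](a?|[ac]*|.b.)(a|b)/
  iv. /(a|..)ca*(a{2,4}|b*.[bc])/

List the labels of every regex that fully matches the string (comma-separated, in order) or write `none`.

i → match
ii → no match
iii → no match
iv → no match

i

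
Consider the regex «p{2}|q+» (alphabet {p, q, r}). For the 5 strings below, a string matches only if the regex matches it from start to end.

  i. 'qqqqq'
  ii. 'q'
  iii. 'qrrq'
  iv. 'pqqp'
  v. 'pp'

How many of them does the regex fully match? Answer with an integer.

3

i. 'qqqqq' → match
ii. 'q' → match
iii. 'qrrq' → no match
iv. 'pqqp' → no match
v. 'pp' → match
Total matched: 3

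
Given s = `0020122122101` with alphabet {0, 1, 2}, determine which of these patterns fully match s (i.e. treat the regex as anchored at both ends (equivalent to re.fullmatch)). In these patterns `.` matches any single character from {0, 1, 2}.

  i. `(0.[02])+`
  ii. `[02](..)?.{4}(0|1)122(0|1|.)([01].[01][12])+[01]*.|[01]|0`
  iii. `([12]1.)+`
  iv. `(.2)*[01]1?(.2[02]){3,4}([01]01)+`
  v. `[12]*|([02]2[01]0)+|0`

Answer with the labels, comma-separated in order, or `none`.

iv

i → no match
ii → no match
iii → no match
iv → match
v → no match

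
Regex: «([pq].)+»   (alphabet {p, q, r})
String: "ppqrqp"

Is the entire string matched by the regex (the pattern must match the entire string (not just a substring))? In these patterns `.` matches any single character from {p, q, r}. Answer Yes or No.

Yes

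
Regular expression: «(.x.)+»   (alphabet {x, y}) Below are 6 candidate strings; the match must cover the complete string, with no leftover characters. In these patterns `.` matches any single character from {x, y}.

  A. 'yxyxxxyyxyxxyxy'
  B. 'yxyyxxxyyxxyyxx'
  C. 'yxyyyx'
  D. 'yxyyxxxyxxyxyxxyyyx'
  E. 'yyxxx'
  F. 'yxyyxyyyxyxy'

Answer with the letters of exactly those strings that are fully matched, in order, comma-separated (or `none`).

none

A → no match
B → no match
C → no match
D → no match
E → no match
F → no match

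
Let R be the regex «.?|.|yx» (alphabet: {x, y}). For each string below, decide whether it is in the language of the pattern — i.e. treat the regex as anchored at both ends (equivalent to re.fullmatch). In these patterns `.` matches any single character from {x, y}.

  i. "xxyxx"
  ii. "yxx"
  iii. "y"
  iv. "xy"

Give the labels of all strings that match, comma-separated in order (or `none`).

i. "xxyxx" → no match
ii. "yxx" → no match
iii. "y" → match
iv. "xy" → no match

iii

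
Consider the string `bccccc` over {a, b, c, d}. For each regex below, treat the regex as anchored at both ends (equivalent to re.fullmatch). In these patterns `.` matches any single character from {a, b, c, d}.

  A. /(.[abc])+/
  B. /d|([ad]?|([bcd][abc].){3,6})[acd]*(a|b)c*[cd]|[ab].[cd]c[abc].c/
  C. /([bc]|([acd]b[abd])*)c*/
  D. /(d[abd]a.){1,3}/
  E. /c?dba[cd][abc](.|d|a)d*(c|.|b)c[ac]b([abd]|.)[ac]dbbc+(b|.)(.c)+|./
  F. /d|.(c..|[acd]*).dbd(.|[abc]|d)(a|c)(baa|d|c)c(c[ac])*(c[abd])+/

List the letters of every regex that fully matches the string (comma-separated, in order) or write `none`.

A, B, C

A → match
B → match
C → match
D → no match — must start with `d`
E → no match
F → no match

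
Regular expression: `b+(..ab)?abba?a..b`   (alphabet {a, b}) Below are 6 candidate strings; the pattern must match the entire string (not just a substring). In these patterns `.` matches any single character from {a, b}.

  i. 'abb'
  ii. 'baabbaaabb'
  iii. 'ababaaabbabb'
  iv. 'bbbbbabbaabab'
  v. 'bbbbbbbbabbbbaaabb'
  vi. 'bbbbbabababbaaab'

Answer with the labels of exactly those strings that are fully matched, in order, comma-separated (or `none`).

i → no match — must start with 'b'
ii → no match
iii → no match — must start with 'b'
iv → match
v → no match
vi → match

iv, vi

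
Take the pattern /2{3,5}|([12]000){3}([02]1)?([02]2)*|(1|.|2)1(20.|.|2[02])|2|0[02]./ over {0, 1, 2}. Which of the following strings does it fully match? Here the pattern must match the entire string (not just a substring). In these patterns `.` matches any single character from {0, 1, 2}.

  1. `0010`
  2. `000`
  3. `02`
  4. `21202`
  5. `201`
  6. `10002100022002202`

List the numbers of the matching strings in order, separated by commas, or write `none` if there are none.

2, 4

1 → no match
2 → match
3 → no match
4 → match
5 → no match
6 → no match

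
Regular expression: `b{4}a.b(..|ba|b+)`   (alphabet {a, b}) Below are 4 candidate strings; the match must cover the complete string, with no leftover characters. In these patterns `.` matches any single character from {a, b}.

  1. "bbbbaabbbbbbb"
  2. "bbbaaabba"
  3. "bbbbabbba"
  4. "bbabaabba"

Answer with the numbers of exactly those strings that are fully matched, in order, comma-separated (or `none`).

1 → match
2 → no match
3 → match
4 → no match

1, 3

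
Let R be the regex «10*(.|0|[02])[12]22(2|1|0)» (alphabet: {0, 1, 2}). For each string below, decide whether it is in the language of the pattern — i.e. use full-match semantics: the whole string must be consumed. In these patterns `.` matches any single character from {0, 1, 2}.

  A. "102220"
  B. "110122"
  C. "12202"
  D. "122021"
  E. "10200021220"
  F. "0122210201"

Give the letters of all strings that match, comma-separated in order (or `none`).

A → match
B → no match
C → no match
D → no match
E → no match
F → no match — must start with "1"

A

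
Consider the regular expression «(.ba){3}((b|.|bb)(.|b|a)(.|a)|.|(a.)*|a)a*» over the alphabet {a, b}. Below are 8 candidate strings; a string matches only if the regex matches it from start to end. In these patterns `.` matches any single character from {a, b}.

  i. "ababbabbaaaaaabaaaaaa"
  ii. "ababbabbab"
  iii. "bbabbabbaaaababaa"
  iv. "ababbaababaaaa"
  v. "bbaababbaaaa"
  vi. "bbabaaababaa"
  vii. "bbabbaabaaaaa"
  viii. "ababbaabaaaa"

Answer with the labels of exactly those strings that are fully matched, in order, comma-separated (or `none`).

i, ii, iii, iv, v, vii, viii

i → match
ii. "ababbabbab" → match
iii → match
iv → match
v. "bbaababbaaaa" → match
vi. "bbabaaababaa" → no match
vii → match
viii. "ababbaabaaaa" → match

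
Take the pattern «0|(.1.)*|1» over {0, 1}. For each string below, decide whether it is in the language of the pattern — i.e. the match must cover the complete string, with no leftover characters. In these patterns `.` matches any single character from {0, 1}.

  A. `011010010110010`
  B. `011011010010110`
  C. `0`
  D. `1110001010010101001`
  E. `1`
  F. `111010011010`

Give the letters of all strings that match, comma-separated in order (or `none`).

A → match
B → match
C → match
D → no match
E → match
F → match

A, B, C, E, F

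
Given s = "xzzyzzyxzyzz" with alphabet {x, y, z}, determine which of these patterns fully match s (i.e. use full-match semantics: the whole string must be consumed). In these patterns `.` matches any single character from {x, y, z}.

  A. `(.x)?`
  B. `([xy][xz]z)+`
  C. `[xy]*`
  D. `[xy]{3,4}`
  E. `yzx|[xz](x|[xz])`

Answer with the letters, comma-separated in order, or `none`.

A → no match
B → match
C → no match
D → no match
E → no match

B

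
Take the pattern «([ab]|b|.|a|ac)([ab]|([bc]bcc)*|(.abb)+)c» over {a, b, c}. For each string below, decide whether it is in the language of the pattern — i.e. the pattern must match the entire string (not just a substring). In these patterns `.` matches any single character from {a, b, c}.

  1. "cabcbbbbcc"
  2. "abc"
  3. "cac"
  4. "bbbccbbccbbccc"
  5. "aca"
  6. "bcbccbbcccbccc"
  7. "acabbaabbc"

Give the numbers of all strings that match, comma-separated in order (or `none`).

2, 3, 4, 6, 7

1 → no match
2 → match
3 → match
4 → match
5 → no match — must end with "c"
6 → match
7 → match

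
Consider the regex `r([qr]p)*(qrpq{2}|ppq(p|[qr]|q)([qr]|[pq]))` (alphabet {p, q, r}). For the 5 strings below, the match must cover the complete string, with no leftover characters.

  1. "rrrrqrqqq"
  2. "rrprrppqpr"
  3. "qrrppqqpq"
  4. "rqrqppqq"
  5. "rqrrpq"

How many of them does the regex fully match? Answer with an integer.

1. "rrrrqrqqq" → no match
2. "rrprrppqpr" → no match
3. "qrrppqqpq" → no match — must start with "r"
4. "rqrqppqq" → no match
5. "rqrrpq" → no match
Total matched: 0

0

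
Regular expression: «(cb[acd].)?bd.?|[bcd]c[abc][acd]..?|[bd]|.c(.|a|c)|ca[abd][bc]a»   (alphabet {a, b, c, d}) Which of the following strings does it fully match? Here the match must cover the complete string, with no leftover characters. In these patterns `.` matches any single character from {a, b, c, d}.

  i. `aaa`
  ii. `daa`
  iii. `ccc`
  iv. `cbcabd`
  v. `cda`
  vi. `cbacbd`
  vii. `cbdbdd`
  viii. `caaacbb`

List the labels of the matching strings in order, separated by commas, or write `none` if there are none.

i. `aaa` → no match
ii. `daa` → no match
iii. `ccc` → match
iv. `cbcabd` → match
v. `cda` → no match
vi. `cbacbd` → match
vii. `cbdbdd` → no match
viii. `caaacbb` → no match

iii, iv, vi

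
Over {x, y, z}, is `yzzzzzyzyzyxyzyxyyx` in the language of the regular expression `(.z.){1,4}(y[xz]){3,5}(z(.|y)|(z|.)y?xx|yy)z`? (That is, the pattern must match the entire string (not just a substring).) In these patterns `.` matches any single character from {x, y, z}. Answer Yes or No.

Every match must end with `z`, but `yzzzzzyzyzyxyzyxyyx` does not.

No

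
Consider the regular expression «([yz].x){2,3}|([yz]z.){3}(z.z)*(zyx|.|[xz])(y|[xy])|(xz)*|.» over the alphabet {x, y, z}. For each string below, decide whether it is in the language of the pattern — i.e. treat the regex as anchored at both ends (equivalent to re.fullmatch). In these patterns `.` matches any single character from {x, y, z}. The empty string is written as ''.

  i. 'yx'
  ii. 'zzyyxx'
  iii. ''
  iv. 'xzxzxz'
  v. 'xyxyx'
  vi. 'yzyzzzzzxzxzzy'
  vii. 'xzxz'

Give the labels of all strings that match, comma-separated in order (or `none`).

iii, iv, vi, vii

i. 'yx' → no match
ii. 'zzyyxx' → no match
iii. '' → match
iv. 'xzxzxz' → match
v. 'xyxyx' → no match
vi → match
vii. 'xzxz' → match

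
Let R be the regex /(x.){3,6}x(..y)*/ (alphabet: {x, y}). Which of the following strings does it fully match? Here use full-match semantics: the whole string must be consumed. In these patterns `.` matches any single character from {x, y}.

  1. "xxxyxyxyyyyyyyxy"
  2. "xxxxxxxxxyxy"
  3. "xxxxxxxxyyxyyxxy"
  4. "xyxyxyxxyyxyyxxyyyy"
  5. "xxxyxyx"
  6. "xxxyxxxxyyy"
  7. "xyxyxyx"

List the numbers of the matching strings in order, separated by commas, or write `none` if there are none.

1, 2, 3, 4, 5, 7

1 → match
2. "xxxxxxxxxyxy" → match
3 → match
4 → match
5. "xxxyxyx" → match
6. "xxxyxxxxyyy" → no match
7. "xyxyxyx" → match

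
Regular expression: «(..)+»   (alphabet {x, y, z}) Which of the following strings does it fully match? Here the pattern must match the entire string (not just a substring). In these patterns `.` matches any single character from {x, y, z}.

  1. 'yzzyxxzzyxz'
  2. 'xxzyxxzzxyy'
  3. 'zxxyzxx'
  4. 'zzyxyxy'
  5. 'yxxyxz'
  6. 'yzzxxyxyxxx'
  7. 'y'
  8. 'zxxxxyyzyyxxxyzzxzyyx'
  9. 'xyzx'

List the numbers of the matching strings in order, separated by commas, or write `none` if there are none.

1 → no match
2 → no match
3 → no match
4 → no match
5 → match
6 → no match
7 → no match
8 → no match
9 → match

5, 9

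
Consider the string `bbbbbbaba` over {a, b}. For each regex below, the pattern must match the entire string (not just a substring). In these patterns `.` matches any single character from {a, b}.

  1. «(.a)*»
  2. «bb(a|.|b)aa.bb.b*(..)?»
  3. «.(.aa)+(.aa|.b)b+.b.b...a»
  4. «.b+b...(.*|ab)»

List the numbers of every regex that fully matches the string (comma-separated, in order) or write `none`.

1 → no match
2 → no match
3 → no match
4 → match

4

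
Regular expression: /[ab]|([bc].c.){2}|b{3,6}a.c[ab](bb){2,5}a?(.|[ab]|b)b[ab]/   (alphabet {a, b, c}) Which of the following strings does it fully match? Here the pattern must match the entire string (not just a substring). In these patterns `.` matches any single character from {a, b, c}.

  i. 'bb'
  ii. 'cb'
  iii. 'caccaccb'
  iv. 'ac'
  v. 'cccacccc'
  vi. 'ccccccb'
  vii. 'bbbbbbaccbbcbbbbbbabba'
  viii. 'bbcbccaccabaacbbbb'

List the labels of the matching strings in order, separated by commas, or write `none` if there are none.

v

i → no match
ii → no match
iii → no match
iv → no match
v → match
vi → no match
vii → no match
viii → no match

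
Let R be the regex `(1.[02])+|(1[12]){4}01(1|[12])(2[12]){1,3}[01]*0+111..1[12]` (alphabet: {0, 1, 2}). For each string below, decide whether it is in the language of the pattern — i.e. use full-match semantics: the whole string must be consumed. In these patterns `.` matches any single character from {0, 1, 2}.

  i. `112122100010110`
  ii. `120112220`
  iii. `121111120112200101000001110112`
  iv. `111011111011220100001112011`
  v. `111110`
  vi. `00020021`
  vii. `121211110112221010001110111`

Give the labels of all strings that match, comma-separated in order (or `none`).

i → no match
ii → no match
iii → match
iv → no match
v → no match
vi → no match — must start with `1`
vii → match

iii, vii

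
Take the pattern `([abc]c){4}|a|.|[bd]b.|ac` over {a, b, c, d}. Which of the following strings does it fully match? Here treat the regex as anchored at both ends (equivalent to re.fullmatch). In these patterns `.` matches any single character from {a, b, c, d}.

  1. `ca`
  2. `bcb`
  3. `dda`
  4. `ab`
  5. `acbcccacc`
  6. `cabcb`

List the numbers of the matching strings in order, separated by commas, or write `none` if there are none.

none

1 → no match
2 → no match
3 → no match
4 → no match
5 → no match
6 → no match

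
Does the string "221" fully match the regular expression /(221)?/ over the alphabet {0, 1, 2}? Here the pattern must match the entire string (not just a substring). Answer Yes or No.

Yes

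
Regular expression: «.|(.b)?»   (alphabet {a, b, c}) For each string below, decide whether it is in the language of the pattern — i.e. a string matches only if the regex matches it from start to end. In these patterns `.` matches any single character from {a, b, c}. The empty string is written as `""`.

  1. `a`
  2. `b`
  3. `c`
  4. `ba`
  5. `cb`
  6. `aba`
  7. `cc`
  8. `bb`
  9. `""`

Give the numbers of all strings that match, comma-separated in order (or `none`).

1. `a` → match
2. `b` → match
3. `c` → match
4. `ba` → no match
5. `cb` → match
6. `aba` → no match
7. `cc` → no match
8. `bb` → match
9. `""` → match

1, 2, 3, 5, 8, 9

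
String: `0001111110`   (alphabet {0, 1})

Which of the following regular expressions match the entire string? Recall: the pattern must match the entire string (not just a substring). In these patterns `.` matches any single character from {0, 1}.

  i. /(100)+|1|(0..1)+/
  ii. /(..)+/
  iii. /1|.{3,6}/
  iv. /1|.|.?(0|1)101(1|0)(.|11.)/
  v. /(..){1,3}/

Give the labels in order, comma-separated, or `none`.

i → no match
ii → match
iii → no match
iv → no match
v → no match

ii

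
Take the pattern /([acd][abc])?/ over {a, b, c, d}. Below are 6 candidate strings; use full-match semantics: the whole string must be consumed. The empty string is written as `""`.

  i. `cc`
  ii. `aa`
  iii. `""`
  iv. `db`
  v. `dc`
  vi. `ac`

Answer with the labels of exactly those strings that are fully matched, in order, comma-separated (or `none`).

i → match
ii → match
iii → match
iv → match
v → match
vi → match

i, ii, iii, iv, v, vi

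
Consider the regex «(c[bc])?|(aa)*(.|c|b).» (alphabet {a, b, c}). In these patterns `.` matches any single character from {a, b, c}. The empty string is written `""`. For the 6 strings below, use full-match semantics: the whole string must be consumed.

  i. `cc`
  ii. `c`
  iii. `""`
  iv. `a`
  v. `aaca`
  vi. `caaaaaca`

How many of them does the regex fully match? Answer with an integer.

3

i → match
ii → no match
iii → match
iv → no match
v → match
vi → no match
Total matched: 3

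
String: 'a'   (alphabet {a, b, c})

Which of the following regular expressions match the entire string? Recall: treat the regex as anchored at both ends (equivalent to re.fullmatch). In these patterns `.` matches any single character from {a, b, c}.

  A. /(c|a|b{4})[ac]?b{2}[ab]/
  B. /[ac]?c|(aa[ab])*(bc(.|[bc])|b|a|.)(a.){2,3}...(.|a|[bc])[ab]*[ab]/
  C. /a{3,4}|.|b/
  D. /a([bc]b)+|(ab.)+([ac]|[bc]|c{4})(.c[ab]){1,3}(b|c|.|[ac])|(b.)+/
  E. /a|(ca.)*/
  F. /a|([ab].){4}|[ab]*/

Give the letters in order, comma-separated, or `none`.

A → no match
B → no match
C → match
D → no match
E → match
F → match

C, E, F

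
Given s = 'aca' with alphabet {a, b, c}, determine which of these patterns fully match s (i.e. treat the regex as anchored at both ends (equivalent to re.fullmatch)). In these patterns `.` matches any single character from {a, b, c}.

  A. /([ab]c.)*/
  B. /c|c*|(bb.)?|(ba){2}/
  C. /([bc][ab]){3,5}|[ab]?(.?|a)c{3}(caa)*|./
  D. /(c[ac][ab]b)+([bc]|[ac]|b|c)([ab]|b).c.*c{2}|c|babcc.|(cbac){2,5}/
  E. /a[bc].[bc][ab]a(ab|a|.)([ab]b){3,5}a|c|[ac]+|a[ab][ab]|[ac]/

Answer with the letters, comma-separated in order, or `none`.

A, E

A → match
B → no match
C → no match
D → no match
E → match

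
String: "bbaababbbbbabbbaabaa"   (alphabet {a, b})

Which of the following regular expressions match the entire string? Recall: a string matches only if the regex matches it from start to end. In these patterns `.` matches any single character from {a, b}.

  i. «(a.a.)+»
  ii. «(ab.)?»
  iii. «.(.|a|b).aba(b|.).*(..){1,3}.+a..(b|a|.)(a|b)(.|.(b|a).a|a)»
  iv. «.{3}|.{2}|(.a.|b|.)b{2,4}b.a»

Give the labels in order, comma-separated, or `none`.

iii

i → no match — must start with "a"
ii → no match
iii → match
iv → no match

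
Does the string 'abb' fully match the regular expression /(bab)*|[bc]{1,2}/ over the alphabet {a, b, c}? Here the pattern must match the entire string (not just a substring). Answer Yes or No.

No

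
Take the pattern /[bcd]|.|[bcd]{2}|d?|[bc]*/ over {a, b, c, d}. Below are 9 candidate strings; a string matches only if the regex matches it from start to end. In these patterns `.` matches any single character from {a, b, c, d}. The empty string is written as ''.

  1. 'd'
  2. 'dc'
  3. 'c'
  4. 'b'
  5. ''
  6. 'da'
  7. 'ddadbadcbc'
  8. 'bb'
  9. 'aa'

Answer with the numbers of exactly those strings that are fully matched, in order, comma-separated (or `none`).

1 → match
2 → match
3 → match
4 → match
5 → match
6 → no match
7 → no match
8 → match
9 → no match

1, 2, 3, 4, 5, 8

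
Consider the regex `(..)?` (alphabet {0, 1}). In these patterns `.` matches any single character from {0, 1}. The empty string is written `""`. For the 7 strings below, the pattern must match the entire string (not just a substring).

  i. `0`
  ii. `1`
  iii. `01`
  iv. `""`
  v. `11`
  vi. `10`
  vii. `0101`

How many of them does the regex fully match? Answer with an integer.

4

i → no match
ii → no match
iii → match
iv → match
v → match
vi → match
vii → no match
Total matched: 4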